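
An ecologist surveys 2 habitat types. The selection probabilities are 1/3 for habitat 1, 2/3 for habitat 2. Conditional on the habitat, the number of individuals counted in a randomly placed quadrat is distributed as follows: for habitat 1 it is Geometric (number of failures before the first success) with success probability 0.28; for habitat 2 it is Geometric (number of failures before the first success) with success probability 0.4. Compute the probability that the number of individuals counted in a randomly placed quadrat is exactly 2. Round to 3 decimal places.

Conditional on each habitat, P(X = 2): 1: 0.145152; 2: 0.144.
By total probability, P(X = 2) = 0.333333·0.145152 + 0.666667·0.144 = 0.144384.

0.144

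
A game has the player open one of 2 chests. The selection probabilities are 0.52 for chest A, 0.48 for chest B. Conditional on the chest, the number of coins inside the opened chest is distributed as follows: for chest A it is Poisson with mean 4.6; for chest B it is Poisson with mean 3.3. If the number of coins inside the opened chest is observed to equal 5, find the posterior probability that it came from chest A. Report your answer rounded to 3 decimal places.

0.608

Likelihoods P(X=5 | ·): A: 0.172526; B: 0.120286.
Posterior ∝ prior × likelihood. Numerator for A: 0.52·0.172526 = 0.0897133.
Normalizing constant: 0.52·0.172526 + 0.48·0.120286 = 0.147451.
P(A | observation) = 0.0897133 / 0.147451 = 0.608429.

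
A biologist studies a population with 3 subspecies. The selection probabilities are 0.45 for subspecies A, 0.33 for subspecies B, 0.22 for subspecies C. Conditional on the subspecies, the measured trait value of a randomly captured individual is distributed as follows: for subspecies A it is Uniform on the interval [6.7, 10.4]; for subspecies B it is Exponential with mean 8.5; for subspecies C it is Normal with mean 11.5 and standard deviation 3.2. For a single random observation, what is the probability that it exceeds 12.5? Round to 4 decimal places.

0.1588

Conditional on each subspecies, P(X > 12.5): A: 0; B: 0.22979; C: 0.37733.
By total probability, P(X > 12.5) = 0.45·0 + 0.33·0.22979 + 0.22·0.37733 = 0.158843.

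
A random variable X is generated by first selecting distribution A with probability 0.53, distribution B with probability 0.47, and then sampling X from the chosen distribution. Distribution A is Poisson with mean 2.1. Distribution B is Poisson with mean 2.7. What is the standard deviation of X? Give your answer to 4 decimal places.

Per component, A: μ=2.1, E[X²]=6.51; B: μ=2.7, E[X²]=9.99.
E[X] = 0.53·2.1 + 0.47·2.7 = 2.382.
E[X²] = 0.53·6.51 + 0.47·9.99 = 8.1456.
Var(X) = E[X²] − (E[X])² = 8.1456 − 5.67392 = 2.47168.
SD(X) = √2.47168 = 1.57216.

1.5722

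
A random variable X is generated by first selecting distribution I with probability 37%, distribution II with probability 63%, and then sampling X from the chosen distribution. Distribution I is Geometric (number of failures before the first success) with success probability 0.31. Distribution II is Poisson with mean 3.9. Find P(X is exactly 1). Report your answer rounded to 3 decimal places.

Conditional on each component, P(X = 1): I: 0.2139; II: 0.0789435.
By total probability, P(X = 1) = 0.37·0.2139 + 0.63·0.0789435 = 0.128877.

0.129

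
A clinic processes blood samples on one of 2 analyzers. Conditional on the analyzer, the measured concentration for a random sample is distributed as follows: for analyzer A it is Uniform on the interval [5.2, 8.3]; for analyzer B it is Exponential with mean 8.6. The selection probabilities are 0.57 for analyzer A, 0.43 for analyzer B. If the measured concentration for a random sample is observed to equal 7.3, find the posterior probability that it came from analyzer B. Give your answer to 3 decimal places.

Likelihoods f(7.3 | ·): A: 0.322581; B: 0.0497572.
Posterior ∝ prior × likelihood. Numerator for B: 0.43·0.0497572 = 0.0213956.
Normalizing constant: 0.57·0.322581 + 0.43·0.0497572 = 0.205267.
P(B | observation) = 0.0213956 / 0.205267 = 0.104233.

0.104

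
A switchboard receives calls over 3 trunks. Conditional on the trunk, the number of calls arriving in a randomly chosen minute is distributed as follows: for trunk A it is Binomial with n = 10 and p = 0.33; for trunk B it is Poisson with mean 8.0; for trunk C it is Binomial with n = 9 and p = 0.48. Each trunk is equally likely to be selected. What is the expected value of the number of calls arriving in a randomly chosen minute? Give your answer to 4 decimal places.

5.2067

Component means — A: 3.3; B: 8; C: 4.32.
E[X] = 0.333333·3.3 + 0.333333·8 + 0.333333·4.32 = 5.20667.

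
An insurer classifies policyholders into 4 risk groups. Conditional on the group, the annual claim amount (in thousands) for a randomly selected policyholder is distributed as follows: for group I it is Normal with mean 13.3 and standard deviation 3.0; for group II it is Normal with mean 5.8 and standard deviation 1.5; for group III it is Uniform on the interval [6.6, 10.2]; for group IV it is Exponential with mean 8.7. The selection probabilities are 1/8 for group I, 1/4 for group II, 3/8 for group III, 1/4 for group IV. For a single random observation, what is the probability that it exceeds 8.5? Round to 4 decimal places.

0.3983

Conditional on each group, P(X > 8.5): I: 0.945201; II: 0.0359303; III: 0.472222; IV: 0.376434.
By total probability, P(X > 8.5) = 0.125·0.945201 + 0.25·0.0359303 + 0.375·0.472222 + 0.25·0.376434 = 0.398325.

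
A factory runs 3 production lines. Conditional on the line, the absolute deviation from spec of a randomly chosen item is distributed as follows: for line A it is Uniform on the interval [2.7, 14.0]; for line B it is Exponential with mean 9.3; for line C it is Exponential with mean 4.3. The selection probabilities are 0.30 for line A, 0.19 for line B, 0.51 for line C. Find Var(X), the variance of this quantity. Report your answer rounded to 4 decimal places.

34.0388

Per component, A: μ=8.35, E[X²]=80.3633; B: μ=9.3, E[X²]=172.98; C: μ=4.3, E[X²]=36.98.
E[X] = 0.3·8.35 + 0.19·9.3 + 0.51·4.3 = 6.465.
E[X²] = 0.3·80.3633 + 0.19·172.98 + 0.51·36.98 = 75.835.
Var(X) = E[X²] − (E[X])² = 75.835 − 41.7962 = 34.0388.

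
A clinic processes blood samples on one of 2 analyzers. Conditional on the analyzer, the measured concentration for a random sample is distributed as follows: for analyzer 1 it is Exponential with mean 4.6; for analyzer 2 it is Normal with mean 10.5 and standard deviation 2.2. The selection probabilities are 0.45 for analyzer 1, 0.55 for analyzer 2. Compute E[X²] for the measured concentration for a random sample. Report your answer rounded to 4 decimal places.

82.3435

For each component E[X²] = Var + (mean)², giving 1: 42.32; 2: 115.09.
Overall E[X²] = 0.45·42.32 + 0.55·115.09 = 82.3435.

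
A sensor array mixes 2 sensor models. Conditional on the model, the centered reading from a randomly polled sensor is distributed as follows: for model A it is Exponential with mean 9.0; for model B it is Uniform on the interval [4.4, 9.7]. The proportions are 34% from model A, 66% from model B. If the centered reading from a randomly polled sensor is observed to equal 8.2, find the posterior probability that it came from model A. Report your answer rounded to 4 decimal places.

0.1087

Likelihoods f(8.2 | ·): A: 0.0446752; B: 0.188679.
Posterior ∝ prior × likelihood. Numerator for A: 0.34·0.0446752 = 0.0151896.
Normalizing constant: 0.34·0.0446752 + 0.66·0.188679 = 0.139718.
P(A | observation) = 0.0151896 / 0.139718 = 0.108716.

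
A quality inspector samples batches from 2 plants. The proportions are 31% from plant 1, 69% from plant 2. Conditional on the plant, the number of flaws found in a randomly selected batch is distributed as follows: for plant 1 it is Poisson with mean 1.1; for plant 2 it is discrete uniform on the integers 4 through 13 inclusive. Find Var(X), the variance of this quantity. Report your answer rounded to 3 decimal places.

Per component, 1: μ=1.1, E[X²]=2.31; 2: μ=8.5, E[X²]=80.5.
E[X] = 0.31·1.1 + 0.69·8.5 = 6.206.
E[X²] = 0.31·2.31 + 0.69·80.5 = 56.2611.
Var(X) = E[X²] − (E[X])² = 56.2611 − 38.5144 = 17.7467.

17.747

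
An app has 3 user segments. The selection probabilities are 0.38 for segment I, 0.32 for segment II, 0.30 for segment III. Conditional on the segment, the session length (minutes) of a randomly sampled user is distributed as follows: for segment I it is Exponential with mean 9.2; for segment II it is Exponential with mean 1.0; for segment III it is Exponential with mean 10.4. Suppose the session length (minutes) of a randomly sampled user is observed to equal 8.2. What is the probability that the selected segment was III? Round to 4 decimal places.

Likelihoods f(8.2 | ·): I: 0.0445783; II: 0.000274654; III: 0.0437061.
Posterior ∝ prior × likelihood. Numerator for III: 0.3·0.0437061 = 0.0131118.
Normalizing constant: 0.38·0.0445783 + 0.32·0.000274654 + 0.3·0.0437061 = 0.0301395.
P(III | observation) = 0.0131118 / 0.0301395 = 0.435038.

0.4350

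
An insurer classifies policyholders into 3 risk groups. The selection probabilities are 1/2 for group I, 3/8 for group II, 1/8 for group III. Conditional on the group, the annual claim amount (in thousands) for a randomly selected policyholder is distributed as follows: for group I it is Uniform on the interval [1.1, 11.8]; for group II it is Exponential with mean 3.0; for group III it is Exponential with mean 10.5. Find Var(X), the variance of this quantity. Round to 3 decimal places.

Per component, I: μ=6.45, E[X²]=51.1433; II: μ=3, E[X²]=18; III: μ=10.5, E[X²]=220.5.
E[X] = 0.5·6.45 + 0.375·3 + 0.125·10.5 = 5.6625.
E[X²] = 0.5·51.1433 + 0.375·18 + 0.125·220.5 = 59.8842.
Var(X) = E[X²] − (E[X])² = 59.8842 − 32.0639 = 27.8203.

27.820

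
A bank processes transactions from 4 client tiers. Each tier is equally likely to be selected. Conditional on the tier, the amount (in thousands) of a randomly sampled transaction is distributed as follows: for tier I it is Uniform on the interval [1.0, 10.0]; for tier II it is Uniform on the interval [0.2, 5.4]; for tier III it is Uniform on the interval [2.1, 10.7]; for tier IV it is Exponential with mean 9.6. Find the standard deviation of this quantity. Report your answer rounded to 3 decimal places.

5.721

Per component, I: μ=5.5, E[X²]=37; II: μ=2.8, E[X²]=10.0933; III: μ=6.4, E[X²]=47.1233; IV: μ=9.6, E[X²]=184.32.
E[X] = 0.25·5.5 + 0.25·2.8 + 0.25·6.4 + 0.25·9.6 = 6.075.
E[X²] = 0.25·37 + 0.25·10.0933 + 0.25·47.1233 + 0.25·184.32 = 69.6342.
Var(X) = E[X²] − (E[X])² = 69.6342 − 36.9056 = 32.7285.
SD(X) = √32.7285 = 5.72089.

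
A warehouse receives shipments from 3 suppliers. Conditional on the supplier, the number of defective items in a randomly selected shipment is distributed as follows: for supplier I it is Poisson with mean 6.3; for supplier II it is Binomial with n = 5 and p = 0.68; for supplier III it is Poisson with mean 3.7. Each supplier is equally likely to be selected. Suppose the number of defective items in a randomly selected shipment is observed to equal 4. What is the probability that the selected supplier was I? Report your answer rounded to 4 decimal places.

0.1838

Likelihoods P(X=4 | ·): I: 0.12053; II: 0.342102; III: 0.193066.
Posterior ∝ prior × likelihood. Numerator for I: 0.333333·0.12053 = 0.0401767.
Normalizing constant: 0.333333·0.12053 + 0.333333·0.342102 + 0.333333·0.193066 = 0.218566.
P(I | observation) = 0.0401767 / 0.218566 = 0.18382.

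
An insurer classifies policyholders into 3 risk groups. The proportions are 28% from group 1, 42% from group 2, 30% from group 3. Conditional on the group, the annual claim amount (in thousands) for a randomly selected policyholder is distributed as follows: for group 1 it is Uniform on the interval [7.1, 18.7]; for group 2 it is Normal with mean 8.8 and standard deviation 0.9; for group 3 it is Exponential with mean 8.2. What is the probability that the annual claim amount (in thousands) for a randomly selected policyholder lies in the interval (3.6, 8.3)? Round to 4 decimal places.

Conditional on each group, P(3.6 < X < 8.3): 1: 0.103448; 2: 0.289257; 3: 0.281245.
By total probability, P(3.6 < X < 8.3) = 0.28·0.103448 + 0.42·0.289257 + 0.3·0.281245 = 0.234827.

0.2348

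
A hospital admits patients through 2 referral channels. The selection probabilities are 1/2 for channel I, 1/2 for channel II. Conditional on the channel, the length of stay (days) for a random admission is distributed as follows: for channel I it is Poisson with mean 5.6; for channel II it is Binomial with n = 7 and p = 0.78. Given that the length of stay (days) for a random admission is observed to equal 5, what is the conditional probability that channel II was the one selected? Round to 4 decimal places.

Likelihoods P(X=5 | ·): I: 0.169711; II: 0.293452.
Posterior ∝ prior × likelihood. Numerator for II: 0.5·0.293452 = 0.146726.
Normalizing constant: 0.5·0.169711 + 0.5·0.293452 = 0.231582.
P(II | observation) = 0.146726 / 0.231582 = 0.633583.

0.6336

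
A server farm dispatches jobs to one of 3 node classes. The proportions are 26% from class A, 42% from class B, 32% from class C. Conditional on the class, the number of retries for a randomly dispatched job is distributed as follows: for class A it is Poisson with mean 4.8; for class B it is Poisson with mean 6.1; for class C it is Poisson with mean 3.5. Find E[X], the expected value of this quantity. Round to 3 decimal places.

4.930

Component means — A: 4.8; B: 6.1; C: 3.5.
E[X] = 0.26·4.8 + 0.42·6.1 + 0.32·3.5 = 4.93.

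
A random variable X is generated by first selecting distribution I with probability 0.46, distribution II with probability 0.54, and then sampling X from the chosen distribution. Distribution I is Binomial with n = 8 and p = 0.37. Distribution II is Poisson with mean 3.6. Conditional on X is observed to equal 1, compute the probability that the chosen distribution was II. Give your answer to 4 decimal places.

Likelihoods P(X=1 | ·): I: 0.116594; II: 0.0983654.
Posterior ∝ prior × likelihood. Numerator for II: 0.54·0.0983654 = 0.0531173.
Normalizing constant: 0.46·0.116594 + 0.54·0.0983654 = 0.10675.
P(II | observation) = 0.0531173 / 0.10675 = 0.497584.

0.4976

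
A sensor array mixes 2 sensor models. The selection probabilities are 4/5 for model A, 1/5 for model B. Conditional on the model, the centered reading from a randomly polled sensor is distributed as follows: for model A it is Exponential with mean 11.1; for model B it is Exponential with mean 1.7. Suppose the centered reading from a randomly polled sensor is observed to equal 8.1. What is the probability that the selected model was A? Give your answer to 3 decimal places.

Likelihoods f(8.1 | ·): A: 0.043427; B: 0.00501494.
Posterior ∝ prior × likelihood. Numerator for A: 0.8·0.043427 = 0.0347416.
Normalizing constant: 0.8·0.043427 + 0.2·0.00501494 = 0.0357446.
P(A | observation) = 0.0347416 / 0.0357446 = 0.97194.

0.972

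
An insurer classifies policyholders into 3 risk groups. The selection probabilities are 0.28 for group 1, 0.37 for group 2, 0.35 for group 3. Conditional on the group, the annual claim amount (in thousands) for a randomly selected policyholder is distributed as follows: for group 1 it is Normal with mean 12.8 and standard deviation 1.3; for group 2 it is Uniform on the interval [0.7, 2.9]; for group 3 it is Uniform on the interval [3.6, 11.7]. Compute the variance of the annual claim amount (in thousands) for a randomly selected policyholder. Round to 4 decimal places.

Per component, 1: μ=12.8, E[X²]=165.53; 2: μ=1.8, E[X²]=3.64333; 3: μ=7.65, E[X²]=63.99.
E[X] = 0.28·12.8 + 0.37·1.8 + 0.35·7.65 = 6.9275.
E[X²] = 0.28·165.53 + 0.37·3.64333 + 0.35·63.99 = 70.0929.
Var(X) = E[X²] − (E[X])² = 70.0929 − 47.9903 = 22.1027.

22.1027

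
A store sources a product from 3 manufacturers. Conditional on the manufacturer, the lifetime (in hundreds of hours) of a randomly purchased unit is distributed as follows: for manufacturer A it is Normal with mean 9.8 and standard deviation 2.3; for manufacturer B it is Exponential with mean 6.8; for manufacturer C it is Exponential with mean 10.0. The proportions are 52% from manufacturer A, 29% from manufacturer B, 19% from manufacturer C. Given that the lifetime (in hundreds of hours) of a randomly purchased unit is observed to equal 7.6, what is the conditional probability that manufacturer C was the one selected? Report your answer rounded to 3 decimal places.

Likelihoods f(7.6 | ·): A: 0.109776; B: 0.0480954; C: 0.0467666.
Posterior ∝ prior × likelihood. Numerator for C: 0.19·0.0467666 = 0.00888566.
Normalizing constant: 0.52·0.109776 + 0.29·0.0480954 + 0.19·0.0467666 = 0.0799168.
P(C | observation) = 0.00888566 / 0.0799168 = 0.111186.

0.111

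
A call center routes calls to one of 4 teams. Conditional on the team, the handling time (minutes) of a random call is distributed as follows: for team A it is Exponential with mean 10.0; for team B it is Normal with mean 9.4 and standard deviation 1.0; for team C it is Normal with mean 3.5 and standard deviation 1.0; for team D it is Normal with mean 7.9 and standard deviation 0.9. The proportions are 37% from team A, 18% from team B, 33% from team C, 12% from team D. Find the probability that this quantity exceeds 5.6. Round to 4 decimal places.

0.5166

Conditional on each team, P(X > 5.6): A: 0.571209; B: 0.999928; C: 0.0178644; D: 0.994699.
By total probability, P(X > 5.6) = 0.37·0.571209 + 0.18·0.999928 + 0.33·0.0178644 + 0.12·0.994699 = 0.516593.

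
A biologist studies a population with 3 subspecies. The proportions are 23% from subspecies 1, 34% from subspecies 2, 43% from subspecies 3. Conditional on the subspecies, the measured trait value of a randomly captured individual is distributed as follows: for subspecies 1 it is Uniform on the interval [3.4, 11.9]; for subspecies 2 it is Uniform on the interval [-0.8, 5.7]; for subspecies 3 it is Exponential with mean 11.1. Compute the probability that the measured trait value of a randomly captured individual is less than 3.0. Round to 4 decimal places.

Conditional on each subspecies, P(X < 3.0): 1: 0; 2: 0.584615; 3: 0.236827.
By total probability, P(X < 3.0) = 0.23·0 + 0.34·0.584615 + 0.43·0.236827 = 0.300605.

0.3006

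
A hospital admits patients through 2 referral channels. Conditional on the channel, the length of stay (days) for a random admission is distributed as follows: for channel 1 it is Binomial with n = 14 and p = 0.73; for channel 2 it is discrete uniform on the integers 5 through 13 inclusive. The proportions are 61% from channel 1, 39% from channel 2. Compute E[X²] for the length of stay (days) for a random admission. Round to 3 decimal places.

99.587

For each component E[X²] = Var + (mean)², giving 1: 107.208; 2: 87.6667.
Overall E[X²] = 0.61·107.208 + 0.39·87.6667 = 99.5868.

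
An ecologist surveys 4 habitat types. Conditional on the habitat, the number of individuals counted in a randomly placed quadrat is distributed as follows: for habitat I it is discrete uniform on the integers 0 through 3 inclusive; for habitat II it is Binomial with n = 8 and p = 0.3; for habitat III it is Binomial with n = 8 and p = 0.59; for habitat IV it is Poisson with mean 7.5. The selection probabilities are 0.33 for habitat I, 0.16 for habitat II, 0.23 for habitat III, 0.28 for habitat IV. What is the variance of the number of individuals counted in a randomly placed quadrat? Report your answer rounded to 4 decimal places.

Per component, I: μ=1.5, E[X²]=3.5; II: μ=2.4, E[X²]=7.44; III: μ=4.72, E[X²]=24.2136; IV: μ=7.5, E[X²]=63.75.
E[X] = 0.33·1.5 + 0.16·2.4 + 0.23·4.72 + 0.28·7.5 = 4.0646.
E[X²] = 0.33·3.5 + 0.16·7.44 + 0.23·24.2136 + 0.28·63.75 = 25.7645.
Var(X) = E[X²] − (E[X])² = 25.7645 − 16.521 = 9.24355.

9.2436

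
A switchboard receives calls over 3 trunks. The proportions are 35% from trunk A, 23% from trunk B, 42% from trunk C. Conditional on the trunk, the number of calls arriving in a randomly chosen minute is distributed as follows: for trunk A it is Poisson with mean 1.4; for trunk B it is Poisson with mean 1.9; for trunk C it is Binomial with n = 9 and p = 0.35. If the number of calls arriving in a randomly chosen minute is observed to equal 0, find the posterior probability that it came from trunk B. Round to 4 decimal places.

0.2658

Likelihoods P(X=0 | ·): A: 0.246597; B: 0.149569; C: 0.0207119.
Posterior ∝ prior × likelihood. Numerator for B: 0.23·0.149569 = 0.0344008.
Normalizing constant: 0.35·0.246597 + 0.23·0.149569 + 0.42·0.0207119 = 0.129409.
P(B | observation) = 0.0344008 / 0.129409 = 0.26583.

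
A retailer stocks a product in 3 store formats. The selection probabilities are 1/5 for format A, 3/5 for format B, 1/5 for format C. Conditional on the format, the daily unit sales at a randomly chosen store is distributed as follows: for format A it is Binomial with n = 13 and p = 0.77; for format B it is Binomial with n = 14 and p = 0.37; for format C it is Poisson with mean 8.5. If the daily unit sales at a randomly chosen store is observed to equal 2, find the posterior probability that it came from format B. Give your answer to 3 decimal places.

Likelihoods P(X=2 | ·): A: 4.40638e-06; B: 0.0487003; C: 0.00735029.
Posterior ∝ prior × likelihood. Numerator for B: 0.6·0.0487003 = 0.0292202.
Normalizing constant: 0.2·4.40638e-06 + 0.6·0.0487003 + 0.2·0.00735029 = 0.0306911.
P(B | observation) = 0.0292202 / 0.0306911 = 0.952073.

0.952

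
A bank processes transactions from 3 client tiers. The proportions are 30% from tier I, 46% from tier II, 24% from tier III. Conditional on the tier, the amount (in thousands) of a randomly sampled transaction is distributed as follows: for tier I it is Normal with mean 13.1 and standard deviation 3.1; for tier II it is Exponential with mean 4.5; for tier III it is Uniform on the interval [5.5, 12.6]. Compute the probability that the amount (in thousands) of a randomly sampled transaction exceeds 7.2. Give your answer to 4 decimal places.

0.5669

Conditional on each tier, P(X > 7.2): I: 0.971494; II: 0.201897; III: 0.760563.
By total probability, P(X > 7.2) = 0.3·0.971494 + 0.46·0.201897 + 0.24·0.760563 = 0.566856.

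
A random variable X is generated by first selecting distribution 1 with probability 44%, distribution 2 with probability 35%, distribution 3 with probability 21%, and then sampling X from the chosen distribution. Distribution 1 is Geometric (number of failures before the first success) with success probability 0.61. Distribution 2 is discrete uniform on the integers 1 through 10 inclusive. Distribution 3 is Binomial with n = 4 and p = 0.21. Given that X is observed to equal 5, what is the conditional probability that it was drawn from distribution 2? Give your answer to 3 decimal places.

0.935

Likelihoods P(X=5 | ·): 1: 0.00550368; 2: 0.1; 3: 0.
Posterior ∝ prior × likelihood. Numerator for 2: 0.35·0.1 = 0.035.
Normalizing constant: 0.44·0.00550368 + 0.35·0.1 + 0.21·0 = 0.0374216.
P(2 | observation) = 0.035 / 0.0374216 = 0.935288.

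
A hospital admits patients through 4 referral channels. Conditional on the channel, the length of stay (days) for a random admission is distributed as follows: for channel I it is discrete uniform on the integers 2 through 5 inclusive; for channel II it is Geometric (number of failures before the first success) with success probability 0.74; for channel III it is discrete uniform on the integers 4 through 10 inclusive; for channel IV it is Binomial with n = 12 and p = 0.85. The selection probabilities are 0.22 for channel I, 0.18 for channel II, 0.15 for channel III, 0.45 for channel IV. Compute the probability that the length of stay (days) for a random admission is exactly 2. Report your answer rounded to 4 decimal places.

0.0640

Conditional on each channel, P(X = 2): I: 0.25; II: 0.050024; III: 0; IV: 2.74976e-07.
By total probability, P(X = 2) = 0.22·0.25 + 0.18·0.050024 + 0.15·0 + 0.45·2.74976e-07 = 0.0640044.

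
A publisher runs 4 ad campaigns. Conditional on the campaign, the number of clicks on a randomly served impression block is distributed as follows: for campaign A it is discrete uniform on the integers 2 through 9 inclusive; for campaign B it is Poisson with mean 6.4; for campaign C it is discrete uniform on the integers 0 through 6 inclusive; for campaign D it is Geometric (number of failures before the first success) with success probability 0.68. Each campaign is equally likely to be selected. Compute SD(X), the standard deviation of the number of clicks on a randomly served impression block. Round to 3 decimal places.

Per component, A: μ=5.5, E[X²]=35.5; B: μ=6.4, E[X²]=47.36; C: μ=3, E[X²]=13; D: μ=0.470588, E[X²]=0.913495.
E[X] = 0.25·5.5 + 0.25·6.4 + 0.25·3 + 0.25·0.470588 = 3.84265.
E[X²] = 0.25·35.5 + 0.25·47.36 + 0.25·13 + 0.25·0.913495 = 24.1934.
Var(X) = E[X²] − (E[X])² = 24.1934 − 14.7659 = 9.42744.
SD(X) = √9.42744 = 3.07041.

3.070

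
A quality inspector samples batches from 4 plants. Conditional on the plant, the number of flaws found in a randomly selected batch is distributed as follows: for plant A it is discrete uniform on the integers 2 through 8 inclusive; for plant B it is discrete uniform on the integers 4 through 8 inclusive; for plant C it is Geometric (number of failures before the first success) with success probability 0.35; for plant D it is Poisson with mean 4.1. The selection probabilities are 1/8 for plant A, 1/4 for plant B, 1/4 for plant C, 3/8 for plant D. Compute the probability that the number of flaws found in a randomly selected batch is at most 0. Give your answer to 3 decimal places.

0.094

Conditional on each plant, P(X ≤ 0): A: 0; B: 0; C: 0.35; D: 0.0165727.
By total probability, P(X ≤ 0) = 0.125·0 + 0.25·0 + 0.25·0.35 + 0.375·0.0165727 = 0.0937148.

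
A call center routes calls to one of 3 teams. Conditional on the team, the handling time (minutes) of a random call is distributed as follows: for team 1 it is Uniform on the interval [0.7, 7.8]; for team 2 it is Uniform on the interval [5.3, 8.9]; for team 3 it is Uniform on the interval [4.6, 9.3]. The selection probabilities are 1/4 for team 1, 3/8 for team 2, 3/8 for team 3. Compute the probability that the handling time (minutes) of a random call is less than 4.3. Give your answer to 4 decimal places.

Conditional on each team, P(X < 4.3): 1: 0.507042; 2: 0; 3: 0.
By total probability, P(X < 4.3) = 0.25·0.507042 + 0.375·0 + 0.375·0 = 0.126761.

0.1268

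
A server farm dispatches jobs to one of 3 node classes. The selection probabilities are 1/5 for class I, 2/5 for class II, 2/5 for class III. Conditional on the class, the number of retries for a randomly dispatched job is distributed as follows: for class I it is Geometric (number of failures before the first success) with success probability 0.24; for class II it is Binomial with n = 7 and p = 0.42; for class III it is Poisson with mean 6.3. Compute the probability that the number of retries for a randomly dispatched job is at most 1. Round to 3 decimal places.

Conditional on each class, P(X ≤ 1): I: 0.4224; II: 0.134002; III: 0.013405.
By total probability, P(X ≤ 1) = 0.2·0.4224 + 0.4·0.134002 + 0.4·0.013405 = 0.143443.

0.143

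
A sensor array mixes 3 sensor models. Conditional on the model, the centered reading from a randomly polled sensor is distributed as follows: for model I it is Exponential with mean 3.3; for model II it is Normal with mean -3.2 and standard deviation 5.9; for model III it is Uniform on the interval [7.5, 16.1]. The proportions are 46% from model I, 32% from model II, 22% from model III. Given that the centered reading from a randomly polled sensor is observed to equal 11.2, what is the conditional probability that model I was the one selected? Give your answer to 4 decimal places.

0.1492

Likelihoods f(11.2 | ·): I: 0.0101746; II: 0.00343979; III: 0.116279.
Posterior ∝ prior × likelihood. Numerator for I: 0.46·0.0101746 = 0.00468031.
Normalizing constant: 0.46·0.0101746 + 0.32·0.00343979 + 0.22·0.116279 = 0.0313624.
P(I | observation) = 0.00468031 / 0.0313624 = 0.149233.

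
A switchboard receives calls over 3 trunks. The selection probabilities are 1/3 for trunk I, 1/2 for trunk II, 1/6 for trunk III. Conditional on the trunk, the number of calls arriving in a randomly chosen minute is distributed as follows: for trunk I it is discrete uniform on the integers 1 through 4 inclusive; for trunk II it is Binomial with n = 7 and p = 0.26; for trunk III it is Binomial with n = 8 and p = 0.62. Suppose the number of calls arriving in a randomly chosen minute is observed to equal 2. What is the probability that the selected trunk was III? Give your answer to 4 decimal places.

0.0219

Likelihoods P(X=2 | ·): I: 0.25; II: 0.31501; III: 0.0324073.
Posterior ∝ prior × likelihood. Numerator for III: 0.166667·0.0324073 = 0.00540122.
Normalizing constant: 0.333333·0.25 + 0.5·0.31501 + 0.166667·0.0324073 = 0.24624.
P(III | observation) = 0.00540122 / 0.24624 = 0.0219348.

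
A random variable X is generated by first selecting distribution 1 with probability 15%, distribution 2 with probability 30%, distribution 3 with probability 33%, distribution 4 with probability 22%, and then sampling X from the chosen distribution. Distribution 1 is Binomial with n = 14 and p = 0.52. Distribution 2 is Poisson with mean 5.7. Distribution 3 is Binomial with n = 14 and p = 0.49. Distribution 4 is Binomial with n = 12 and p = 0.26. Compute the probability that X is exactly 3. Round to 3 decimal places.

Conditional on each component, P(X = 3): 1: 0.0159502; 2: 0.103275; 3: 0.0259993; 4: 0.257293.
By total probability, P(X = 3) = 0.15·0.0159502 + 0.3·0.103275 + 0.33·0.0259993 + 0.22·0.257293 = 0.0985593.

0.099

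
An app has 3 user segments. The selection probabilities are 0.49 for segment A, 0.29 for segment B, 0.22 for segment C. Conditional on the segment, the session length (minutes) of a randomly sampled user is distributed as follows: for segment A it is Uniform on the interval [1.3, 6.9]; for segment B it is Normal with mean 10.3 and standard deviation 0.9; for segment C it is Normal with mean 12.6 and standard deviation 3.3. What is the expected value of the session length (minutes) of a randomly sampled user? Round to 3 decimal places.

Component means — A: 4.1; B: 10.3; C: 12.6.
E[X] = 0.49·4.1 + 0.29·10.3 + 0.22·12.6 = 7.768.

7.768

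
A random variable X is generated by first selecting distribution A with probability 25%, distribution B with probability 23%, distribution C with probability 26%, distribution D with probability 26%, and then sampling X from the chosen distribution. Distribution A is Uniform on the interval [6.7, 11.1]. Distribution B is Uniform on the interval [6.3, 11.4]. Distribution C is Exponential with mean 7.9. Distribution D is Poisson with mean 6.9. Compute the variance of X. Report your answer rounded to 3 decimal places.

Per component, A: μ=8.9, E[X²]=80.8233; B: μ=8.85, E[X²]=80.49; C: μ=7.9, E[X²]=124.82; D: μ=6.9, E[X²]=54.51.
E[X] = 0.25·8.9 + 0.23·8.85 + 0.26·7.9 + 0.26·6.9 = 8.1085.
E[X²] = 0.25·80.8233 + 0.23·80.49 + 0.26·124.82 + 0.26·54.51 = 85.3443.
Var(X) = E[X²] − (E[X])² = 85.3443 − 65.7478 = 19.5966.

19.597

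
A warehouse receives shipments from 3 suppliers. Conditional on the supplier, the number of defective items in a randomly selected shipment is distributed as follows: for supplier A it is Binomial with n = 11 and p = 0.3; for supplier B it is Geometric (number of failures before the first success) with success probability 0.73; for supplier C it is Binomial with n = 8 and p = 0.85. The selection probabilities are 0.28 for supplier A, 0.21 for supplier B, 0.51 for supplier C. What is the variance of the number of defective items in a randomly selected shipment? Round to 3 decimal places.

Per component, A: μ=3.3, E[X²]=13.2; B: μ=0.369863, E[X²]=0.64346; C: μ=6.8, E[X²]=47.26.
E[X] = 0.28·3.3 + 0.21·0.369863 + 0.51·6.8 = 4.46967.
E[X²] = 0.28·13.2 + 0.21·0.64346 + 0.51·47.26 = 27.9337.
Var(X) = E[X²] − (E[X])² = 27.9337 − 19.978 = 7.95577.

7.956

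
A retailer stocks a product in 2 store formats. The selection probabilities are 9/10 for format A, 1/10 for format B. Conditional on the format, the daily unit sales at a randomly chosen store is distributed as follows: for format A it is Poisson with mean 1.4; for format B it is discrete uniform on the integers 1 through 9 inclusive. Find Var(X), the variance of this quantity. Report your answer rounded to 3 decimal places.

Per component, A: μ=1.4, E[X²]=3.36; B: μ=5, E[X²]=31.6667.
E[X] = 0.9·1.4 + 0.1·5 = 1.76.
E[X²] = 0.9·3.36 + 0.1·31.6667 = 6.19067.
Var(X) = E[X²] − (E[X])² = 6.19067 − 3.0976 = 3.09307.

3.093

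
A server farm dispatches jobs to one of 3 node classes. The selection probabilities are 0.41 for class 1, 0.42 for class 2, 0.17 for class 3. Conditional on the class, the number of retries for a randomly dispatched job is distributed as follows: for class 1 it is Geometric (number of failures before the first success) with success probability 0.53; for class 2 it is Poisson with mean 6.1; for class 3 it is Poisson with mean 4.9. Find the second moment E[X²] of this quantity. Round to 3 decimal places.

For each component E[X²] = Var + (mean)², giving 1: 2.45959; 2: 43.31; 3: 28.91.
Overall E[X²] = 0.41·2.45959 + 0.42·43.31 + 0.17·28.91 = 24.1133.

24.113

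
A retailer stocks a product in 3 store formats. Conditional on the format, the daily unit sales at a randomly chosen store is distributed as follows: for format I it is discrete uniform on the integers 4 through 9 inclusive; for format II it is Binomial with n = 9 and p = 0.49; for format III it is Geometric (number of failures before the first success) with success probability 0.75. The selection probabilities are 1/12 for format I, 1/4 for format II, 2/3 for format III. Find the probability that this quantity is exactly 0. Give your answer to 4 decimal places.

0.5006

Conditional on each format, P(X = 0): I: 0; II: 0.00233417; III: 0.75.
By total probability, P(X = 0) = 0.0833333·0 + 0.25·0.00233417 + 0.666667·0.75 = 0.500584.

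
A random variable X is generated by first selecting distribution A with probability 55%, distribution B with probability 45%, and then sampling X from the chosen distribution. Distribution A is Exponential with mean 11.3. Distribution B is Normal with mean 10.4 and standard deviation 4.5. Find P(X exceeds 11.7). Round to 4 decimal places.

0.3691

Conditional on each component, P(X > 11.7): A: 0.355085; B: 0.386333.
By total probability, P(X > 11.7) = 0.55·0.355085 + 0.45·0.386333 = 0.369147.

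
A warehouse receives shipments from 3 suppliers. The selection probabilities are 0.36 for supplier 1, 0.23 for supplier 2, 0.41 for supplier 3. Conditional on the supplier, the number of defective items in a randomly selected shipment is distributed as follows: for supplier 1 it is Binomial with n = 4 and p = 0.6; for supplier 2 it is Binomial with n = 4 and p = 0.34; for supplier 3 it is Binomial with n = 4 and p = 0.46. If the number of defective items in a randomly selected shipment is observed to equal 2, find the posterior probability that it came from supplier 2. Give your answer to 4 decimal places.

0.2010

Likelihoods P(X=2 | ·): 1: 0.3456; 2: 0.302132; 3: 0.370215.
Posterior ∝ prior × likelihood. Numerator for 2: 0.23·0.302132 = 0.0694904.
Normalizing constant: 0.36·0.3456 + 0.23·0.302132 + 0.41·0.370215 = 0.345695.
P(2 | observation) = 0.0694904 / 0.345695 = 0.201017.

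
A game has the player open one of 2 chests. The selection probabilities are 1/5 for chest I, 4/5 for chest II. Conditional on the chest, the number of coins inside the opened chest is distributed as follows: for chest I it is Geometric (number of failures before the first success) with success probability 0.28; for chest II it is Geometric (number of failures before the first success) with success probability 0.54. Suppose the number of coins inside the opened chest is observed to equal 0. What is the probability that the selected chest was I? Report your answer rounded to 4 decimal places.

0.1148

Likelihoods P(X=0 | ·): I: 0.28; II: 0.54.
Posterior ∝ prior × likelihood. Numerator for I: 0.2·0.28 = 0.056.
Normalizing constant: 0.2·0.28 + 0.8·0.54 = 0.488.
P(I | observation) = 0.056 / 0.488 = 0.114754.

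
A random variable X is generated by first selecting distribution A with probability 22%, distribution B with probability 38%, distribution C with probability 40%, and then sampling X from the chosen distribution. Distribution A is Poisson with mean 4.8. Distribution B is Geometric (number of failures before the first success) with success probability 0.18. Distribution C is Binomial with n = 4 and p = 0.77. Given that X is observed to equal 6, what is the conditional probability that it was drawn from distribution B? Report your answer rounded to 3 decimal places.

Likelihoods P(X=6 | ·): A: 0.139798; B: 0.0547212; C: 0.
Posterior ∝ prior × likelihood. Numerator for B: 0.38·0.0547212 = 0.0207941.
Normalizing constant: 0.22·0.139798 + 0.38·0.0547212 + 0.4·0 = 0.0515496.
P(B | observation) = 0.0207941 / 0.0515496 = 0.403379.

0.403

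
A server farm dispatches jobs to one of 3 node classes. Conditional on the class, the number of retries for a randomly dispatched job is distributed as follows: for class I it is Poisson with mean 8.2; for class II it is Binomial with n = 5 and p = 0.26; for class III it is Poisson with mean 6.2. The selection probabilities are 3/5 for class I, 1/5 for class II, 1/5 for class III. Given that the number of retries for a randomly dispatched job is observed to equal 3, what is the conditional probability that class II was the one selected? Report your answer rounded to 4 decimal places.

Likelihoods P(X=3 | ·): I: 0.0252392; II: 0.0962462; III: 0.0806117.
Posterior ∝ prior × likelihood. Numerator for II: 0.2·0.0962462 = 0.0192492.
Normalizing constant: 0.6·0.0252392 + 0.2·0.0962462 + 0.2·0.0806117 = 0.0505151.
P(II | observation) = 0.0192492 / 0.0505151 = 0.381059.

0.3811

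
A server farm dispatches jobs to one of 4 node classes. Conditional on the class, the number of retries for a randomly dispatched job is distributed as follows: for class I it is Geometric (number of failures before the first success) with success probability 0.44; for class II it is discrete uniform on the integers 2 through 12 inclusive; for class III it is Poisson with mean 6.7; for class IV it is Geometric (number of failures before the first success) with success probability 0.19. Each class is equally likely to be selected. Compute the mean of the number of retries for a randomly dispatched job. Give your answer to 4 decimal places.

Component means — I: 1.27273; II: 7; III: 6.7; IV: 4.26316.
E[X] = 0.25·1.27273 + 0.25·7 + 0.25·6.7 + 0.25·4.26316 = 4.80897.

4.8090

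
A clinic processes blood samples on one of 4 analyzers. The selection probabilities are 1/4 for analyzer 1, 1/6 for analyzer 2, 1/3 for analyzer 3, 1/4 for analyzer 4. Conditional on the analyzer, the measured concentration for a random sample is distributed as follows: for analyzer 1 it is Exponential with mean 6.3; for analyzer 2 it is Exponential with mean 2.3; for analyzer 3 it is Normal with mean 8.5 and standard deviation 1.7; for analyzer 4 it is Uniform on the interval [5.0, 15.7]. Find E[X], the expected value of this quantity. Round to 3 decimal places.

7.379

Component means — 1: 6.3; 2: 2.3; 3: 8.5; 4: 10.35.
E[X] = 0.25·6.3 + 0.166667·2.3 + 0.333333·8.5 + 0.25·10.35 = 7.37917.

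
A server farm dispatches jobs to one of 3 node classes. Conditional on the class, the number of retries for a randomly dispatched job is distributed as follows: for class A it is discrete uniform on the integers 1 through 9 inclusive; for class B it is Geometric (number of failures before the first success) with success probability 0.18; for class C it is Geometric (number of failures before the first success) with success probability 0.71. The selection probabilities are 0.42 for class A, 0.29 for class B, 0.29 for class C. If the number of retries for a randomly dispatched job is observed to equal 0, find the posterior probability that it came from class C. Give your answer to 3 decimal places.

Likelihoods P(X=0 | ·): A: 0; B: 0.18; C: 0.71.
Posterior ∝ prior × likelihood. Numerator for C: 0.29·0.71 = 0.2059.
Normalizing constant: 0.42·0 + 0.29·0.18 + 0.29·0.71 = 0.2581.
P(C | observation) = 0.2059 / 0.2581 = 0.797753.

0.798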